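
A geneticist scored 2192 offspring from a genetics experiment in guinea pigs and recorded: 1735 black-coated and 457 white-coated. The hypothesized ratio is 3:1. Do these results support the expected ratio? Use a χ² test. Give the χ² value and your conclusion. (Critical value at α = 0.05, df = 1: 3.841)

Total ratio parts = 4. Expected numbers out of 2192:
  black-coated: 2192 × 3/4 = 1644
  white-coated: 2192 × 1/4 = 548
χ² = Σ (O − E)² / E
  black-coated: (1735 − 1644)² / 1644 = 5.0371
  white-coated: (457 − 548)² / 548 = 15.1113
χ² = 5.0371 + 15.1113 = 20.1484 ≈ 20.148
Degrees of freedom = 2 − 1 = 1; critical value at α = 0.05 is 3.841.
Since 20.148 > 3.841, we reject the null hypothesis — the data do not fit the 3:1 ratio.

20.148; not consistent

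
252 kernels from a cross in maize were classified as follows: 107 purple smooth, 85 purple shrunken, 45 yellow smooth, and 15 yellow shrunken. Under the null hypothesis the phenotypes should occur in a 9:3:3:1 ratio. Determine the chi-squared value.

38.822

Under the 9:3:3:1 hypothesis (Σ ratio = 16, N = 252):
  purple smooth: 252 × 9/16 = 141.75
  purple shrunken: 252 × 3/16 = 47.25
  yellow smooth: 252 × 3/16 = 47.25
  yellow shrunken: 252 × 1/16 = 15.75
χ² = Σ (O − E)² / E
  purple smooth: (107 − 141.75)² / 141.75 = 8.5190
  purple shrunken: (85 − 47.25)² / 47.25 = 30.1601
  yellow smooth: (45 − 47.25)² / 47.25 = 0.1071
  yellow shrunken: (15 − 15.75)² / 15.75 = 0.0357
χ² = 8.5190 + 30.1601 + 0.1071 + 0.0357 = 38.8219 ≈ 38.822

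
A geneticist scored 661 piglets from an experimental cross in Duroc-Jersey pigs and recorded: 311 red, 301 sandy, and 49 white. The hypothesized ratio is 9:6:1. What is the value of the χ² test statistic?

Expected counts for N = 661 under a 9:6:1 ratio (total parts = 16):
  red: 661 × 9/16 = 371.8125
  sandy: 661 × 6/16 = 247.875
  white: 661 × 1/16 = 41.3125
χ² = Σ (O − E)² / E
  red: (311 − 371.8125)² / 371.8125 = 9.9463
  sandy: (301 − 247.875)² / 247.875 = 11.3858
  white: (49 − 41.3125)² / 41.3125 = 1.4305
χ² = 9.9463 + 11.3858 + 1.4305 = 22.7626 ≈ 22.763

22.763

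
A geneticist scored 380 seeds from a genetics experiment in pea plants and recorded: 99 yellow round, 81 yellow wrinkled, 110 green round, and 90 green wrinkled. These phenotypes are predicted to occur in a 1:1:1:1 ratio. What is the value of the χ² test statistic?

Expected counts for N = 380 under a 1:1:1:1 ratio (total parts = 4):
  yellow round: 380 × 1/4 = 95
  yellow wrinkled: 380 × 1/4 = 95
  green round: 380 × 1/4 = 95
  green wrinkled: 380 × 1/4 = 95
χ² = Σ (O − E)² / E
  yellow round: (99 − 95)² / 95 = 0.1684
  yellow wrinkled: (81 − 95)² / 95 = 2.0632
  green round: (110 − 95)² / 95 = 2.3684
  green wrinkled: (90 − 95)² / 95 = 0.2632
χ² = 0.1684 + 2.0632 + 2.3684 + 0.2632 = 4.8632 ≈ 4.863

4.863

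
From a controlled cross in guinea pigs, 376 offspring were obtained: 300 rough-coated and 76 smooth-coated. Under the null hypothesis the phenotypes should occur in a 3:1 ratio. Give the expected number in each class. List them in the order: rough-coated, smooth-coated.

Total ratio parts = 4. Expected numbers out of 376:
  rough-coated: 376 × 3/4 = 282
  smooth-coated: 376 × 1/4 = 94

282, 94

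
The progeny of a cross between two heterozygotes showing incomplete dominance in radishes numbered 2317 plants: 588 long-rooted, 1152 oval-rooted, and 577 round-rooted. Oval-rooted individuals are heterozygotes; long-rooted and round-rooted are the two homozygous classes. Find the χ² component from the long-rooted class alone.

With incomplete dominance, a heterozygote × heterozygote cross gives a 1:2:1 phenotypic ratio.
Under the 1:2:1 hypothesis (Σ ratio = 4, N = 2317):
  long-rooted: 2317 × 1/4 = 579.25
  oval-rooted: 2317 × 2/4 = 1158.5
  round-rooted: 2317 × 1/4 = 579.25
Contribution of long-rooted: (588 − 579.25)² / 579.25 = 0.1322

0.132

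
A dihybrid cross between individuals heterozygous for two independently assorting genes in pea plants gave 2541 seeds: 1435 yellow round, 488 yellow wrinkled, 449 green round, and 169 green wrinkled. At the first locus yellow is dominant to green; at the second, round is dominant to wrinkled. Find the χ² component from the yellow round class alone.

0.023

A dihybrid F₂ with independent assortment and complete dominance at both loci gives a 9:3:3:1 phenotypic ratio.
Total ratio parts = 16. Expected numbers out of 2541:
  yellow round: 2541 × 9/16 = 1429.3125
  yellow wrinkled: 2541 × 3/16 = 476.4375
  green round: 2541 × 3/16 = 476.4375
  green wrinkled: 2541 × 1/16 = 158.8125
Contribution of yellow round: (1435 − 1429.3125)² / 1429.3125 = 0.0226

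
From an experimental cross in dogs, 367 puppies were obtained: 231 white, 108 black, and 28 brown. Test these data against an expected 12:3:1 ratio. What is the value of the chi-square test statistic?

30.548

Under the 12:3:1 hypothesis (Σ ratio = 16, N = 367):
  white: 367 × 12/16 = 275.25
  black: 367 × 3/16 = 68.8125
  brown: 367 × 1/16 = 22.9375
χ² = Σ (O − E)² / E
  white: (231 − 275.25)² / 275.25 = 7.1138
  black: (108 − 68.8125)² / 68.8125 = 22.3166
  brown: (28 − 22.9375)² / 22.9375 = 1.1173
χ² = 7.1138 + 22.3166 + 1.1173 = 30.5477 ≈ 30.548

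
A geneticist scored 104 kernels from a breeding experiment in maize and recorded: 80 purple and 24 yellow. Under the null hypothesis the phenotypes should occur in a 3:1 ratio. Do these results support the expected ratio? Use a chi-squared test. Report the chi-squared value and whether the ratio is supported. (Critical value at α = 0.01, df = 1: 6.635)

0.205; consistent

Expected counts for N = 104 under a 3:1 ratio (total parts = 4):
  purple: 104 × 3/4 = 78
  yellow: 104 × 1/4 = 26
χ² = Σ (O − E)² / E
  purple: (80 − 78)² / 78 = 0.0513
  yellow: (24 − 26)² / 26 = 0.1538
χ² = 0.0513 + 0.1538 = 0.2051 ≈ 0.205
Degrees of freedom = 2 − 1 = 1; critical value at α = 0.01 is 6.635.
Since 0.205 < 6.635, we fail to reject the null hypothesis — the data are consistent with the 3:1 ratio.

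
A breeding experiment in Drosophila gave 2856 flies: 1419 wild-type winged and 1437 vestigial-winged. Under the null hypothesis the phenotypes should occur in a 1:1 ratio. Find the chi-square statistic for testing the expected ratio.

0.113

The 1:1 ratio has 2 parts, so with N = 2856 the expected counts are:
  wild-type winged: 2856 × 1/2 = 1428
  vestigial-winged: 2856 × 1/2 = 1428
χ² = Σ (O − E)² / E
  wild-type winged: (1419 − 1428)² / 1428 = 0.0567
  vestigial-winged: (1437 − 1428)² / 1428 = 0.0567
χ² = 0.0567 + 0.0567 = 0.1134 ≈ 0.113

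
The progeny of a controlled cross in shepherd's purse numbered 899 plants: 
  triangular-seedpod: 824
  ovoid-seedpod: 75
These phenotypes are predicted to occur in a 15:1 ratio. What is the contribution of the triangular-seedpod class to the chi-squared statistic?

0.420

Under the 15:1 hypothesis (Σ ratio = 16, N = 899):
  triangular-seedpod: 899 × 15/16 = 842.8125
  ovoid-seedpod: 899 × 1/16 = 56.1875
Contribution of triangular-seedpod: (824 − 842.8125)² / 842.8125 = 0.4199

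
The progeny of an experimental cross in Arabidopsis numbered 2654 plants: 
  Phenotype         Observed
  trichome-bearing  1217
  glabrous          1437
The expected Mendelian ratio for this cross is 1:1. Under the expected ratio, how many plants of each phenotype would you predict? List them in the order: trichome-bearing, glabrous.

Under the 1:1 hypothesis (Σ ratio = 2, N = 2654):
  trichome-bearing: 2654 × 1/2 = 1327
  glabrous: 2654 × 1/2 = 1327

1327, 1327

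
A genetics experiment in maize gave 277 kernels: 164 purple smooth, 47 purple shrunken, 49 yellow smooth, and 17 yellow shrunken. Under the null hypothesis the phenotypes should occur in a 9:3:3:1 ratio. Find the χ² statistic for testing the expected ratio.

Expected counts for N = 277 under a 9:3:3:1 ratio (total parts = 16):
  purple smooth: 277 × 9/16 = 155.8125
  purple shrunken: 277 × 3/16 = 51.9375
  yellow smooth: 277 × 3/16 = 51.9375
  yellow shrunken: 277 × 1/16 = 17.3125
χ² = Σ (O − E)² / E
  purple smooth: (164 − 155.8125)² / 155.8125 = 0.4302
  purple shrunken: (47 − 51.9375)² / 51.9375 = 0.4694
  yellow smooth: (49 − 51.9375)² / 51.9375 = 0.1661
  yellow shrunken: (17 − 17.3125)² / 17.3125 = 0.0056
χ² = 0.4302 + 0.4694 + 0.1661 + 0.0056 = 1.0713 ≈ 1.071

1.071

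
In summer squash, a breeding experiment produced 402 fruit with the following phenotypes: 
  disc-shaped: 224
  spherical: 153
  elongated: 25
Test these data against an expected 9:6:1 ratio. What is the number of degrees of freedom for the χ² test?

A goodness-of-fit test with 3 phenotype classes has df = 3 − 1 = 2.

2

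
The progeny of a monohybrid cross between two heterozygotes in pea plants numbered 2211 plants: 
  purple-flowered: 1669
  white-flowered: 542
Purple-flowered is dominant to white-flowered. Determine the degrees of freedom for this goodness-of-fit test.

For a monohybrid cross between heterozygotes with complete dominance, the expected phenotypic ratio is 3:1.
A goodness-of-fit test with 2 phenotype classes has df = 2 − 1 = 1.

1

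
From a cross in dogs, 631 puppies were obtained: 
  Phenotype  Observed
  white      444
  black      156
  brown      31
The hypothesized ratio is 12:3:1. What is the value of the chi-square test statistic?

15.618

Expected counts for N = 631 under a 12:3:1 ratio (total parts = 16):
  white: 631 × 12/16 = 473.25
  black: 631 × 3/16 = 118.3125
  brown: 631 × 1/16 = 39.4375
χ² = Σ (O − E)² / E
  white: (444 − 473.25)² / 473.25 = 1.8078
  black: (156 − 118.3125)² / 118.3125 = 12.0051
  brown: (31 − 39.4375)² / 39.4375 = 1.8052
χ² = 1.8078 + 12.0051 + 1.8052 = 15.6181 ≈ 15.618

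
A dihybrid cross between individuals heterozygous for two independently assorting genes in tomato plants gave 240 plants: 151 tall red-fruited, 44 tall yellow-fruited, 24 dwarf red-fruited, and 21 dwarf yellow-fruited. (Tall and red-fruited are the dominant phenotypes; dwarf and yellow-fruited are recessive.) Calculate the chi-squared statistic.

A dihybrid F₂ with independent assortment and complete dominance at both loci gives a 9:3:3:1 phenotypic ratio.
Under the 9:3:3:1 hypothesis (Σ ratio = 16, N = 240):
  tall red-fruited: 240 × 9/16 = 135
  tall yellow-fruited: 240 × 3/16 = 45
  dwarf red-fruited: 240 × 3/16 = 45
  dwarf yellow-fruited: 240 × 1/16 = 15
χ² = Σ (O − E)² / E
  tall red-fruited: (151 − 135)² / 135 = 1.8963
  tall yellow-fruited: (44 − 45)² / 45 = 0.0222
  dwarf red-fruited: (24 − 45)² / 45 = 9.8000
  dwarf yellow-fruited: (21 − 15)² / 15 = 2.4000
χ² = 1.8963 + 0.0222 + 9.8000 + 2.4000 = 14.1185 ≈ 14.119

14.119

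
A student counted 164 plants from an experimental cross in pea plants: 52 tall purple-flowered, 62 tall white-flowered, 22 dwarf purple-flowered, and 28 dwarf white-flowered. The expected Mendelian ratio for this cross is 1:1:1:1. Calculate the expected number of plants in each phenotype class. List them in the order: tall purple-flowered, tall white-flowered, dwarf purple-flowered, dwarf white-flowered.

41, 41, 41, 41

Expected counts for N = 164 under a 1:1:1:1 ratio (total parts = 4):
  tall purple-flowered: 164 × 1/4 = 41
  tall white-flowered: 164 × 1/4 = 41
  dwarf purple-flowered: 164 × 1/4 = 41
  dwarf white-flowered: 164 × 1/4 = 41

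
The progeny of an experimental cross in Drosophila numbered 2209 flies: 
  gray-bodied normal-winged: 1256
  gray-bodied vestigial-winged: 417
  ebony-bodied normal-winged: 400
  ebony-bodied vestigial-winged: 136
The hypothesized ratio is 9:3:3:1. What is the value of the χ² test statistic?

Total ratio parts = 16. Expected numbers out of 2209:
  gray-bodied normal-winged: 2209 × 9/16 = 1242.5625
  gray-bodied vestigial-winged: 2209 × 3/16 = 414.1875
  ebony-bodied normal-winged: 2209 × 3/16 = 414.1875
  ebony-bodied vestigial-winged: 2209 × 1/16 = 138.0625
χ² = Σ (O − E)² / E
  gray-bodied normal-winged: (1256 − 1242.5625)² / 1242.5625 = 0.1453
  gray-bodied vestigial-winged: (417 − 414.1875)² / 414.1875 = 0.0191
  ebony-bodied normal-winged: (400 − 414.1875)² / 414.1875 = 0.4860
  ebony-bodied vestigial-winged: (136 − 138.0625)² / 138.0625 = 0.0308
χ² = 0.1453 + 0.0191 + 0.4860 + 0.0308 = 0.6812 ≈ 0.681

0.681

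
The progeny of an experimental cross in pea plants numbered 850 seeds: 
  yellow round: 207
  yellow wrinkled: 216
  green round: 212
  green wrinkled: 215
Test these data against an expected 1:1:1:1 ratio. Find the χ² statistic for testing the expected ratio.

Under the 1:1:1:1 hypothesis (Σ ratio = 4, N = 850):
  yellow round: 850 × 1/4 = 212.5
  yellow wrinkled: 850 × 1/4 = 212.5
  green round: 850 × 1/4 = 212.5
  green wrinkled: 850 × 1/4 = 212.5
χ² = Σ (O − E)² / E
  yellow round: (207 − 212.5)² / 212.5 = 0.1424
  yellow wrinkled: (216 − 212.5)² / 212.5 = 0.0576
  green round: (212 − 212.5)² / 212.5 = 0.0012
  green wrinkled: (215 − 212.5)² / 212.5 = 0.0294
χ² = 0.1424 + 0.0576 + 0.0012 + 0.0294 = 0.2306 ≈ 0.231

0.231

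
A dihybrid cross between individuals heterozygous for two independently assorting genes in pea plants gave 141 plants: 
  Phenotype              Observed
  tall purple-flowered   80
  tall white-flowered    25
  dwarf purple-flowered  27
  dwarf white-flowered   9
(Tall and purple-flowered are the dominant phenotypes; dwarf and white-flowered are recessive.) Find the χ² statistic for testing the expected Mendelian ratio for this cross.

A dihybrid F₂ with independent assortment and complete dominance at both loci gives a 9:3:3:1 phenotypic ratio.
Expected counts for N = 141 under a 9:3:3:1 ratio (total parts = 16):
  tall purple-flowered: 141 × 9/16 = 79.3125
  tall white-flowered: 141 × 3/16 = 26.4375
  dwarf purple-flowered: 141 × 3/16 = 26.4375
  dwarf white-flowered: 141 × 1/16 = 8.8125
χ² = Σ (O − E)² / E
  tall purple-flowered: (80 − 79.3125)² / 79.3125 = 0.0060
  tall white-flowered: (25 − 26.4375)² / 26.4375 = 0.0782
  dwarf purple-flowered: (27 − 26.4375)² / 26.4375 = 0.0120
  dwarf white-flowered: (9 − 8.8125)² / 8.8125 = 0.0040
χ² = 0.0060 + 0.0782 + 0.0120 + 0.0040 = 0.1002 ≈ 0.100

0.100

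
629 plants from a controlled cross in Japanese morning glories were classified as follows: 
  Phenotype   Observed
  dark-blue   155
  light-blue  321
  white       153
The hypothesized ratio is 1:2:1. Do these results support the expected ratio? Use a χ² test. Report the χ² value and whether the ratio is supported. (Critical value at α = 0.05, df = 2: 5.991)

Under the 1:2:1 hypothesis (Σ ratio = 4, N = 629):
  dark-blue: 629 × 1/4 = 157.25
  light-blue: 629 × 2/4 = 314.5
  white: 629 × 1/4 = 157.25
χ² = Σ (O − E)² / E
  dark-blue: (155 − 157.25)² / 157.25 = 0.0322
  light-blue: (321 − 314.5)² / 314.5 = 0.1343
  white: (153 − 157.25)² / 157.25 = 0.1149
χ² = 0.0322 + 0.1343 + 0.1149 = 0.2814 ≈ 0.281
Degrees of freedom = 3 − 1 = 2; critical value at α = 0.05 is 5.991.
Since 0.281 < 5.991, we fail to reject the null hypothesis — the data are consistent with the 1:2:1 ratio.

0.281; consistent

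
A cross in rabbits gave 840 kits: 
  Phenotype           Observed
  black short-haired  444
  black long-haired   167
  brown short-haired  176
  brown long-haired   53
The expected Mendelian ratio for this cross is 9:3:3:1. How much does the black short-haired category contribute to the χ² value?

1.719

The 9:3:3:1 ratio has 16 parts, so with N = 840 the expected counts are:
  black short-haired: 840 × 9/16 = 472.5
  black long-haired: 840 × 3/16 = 157.5
  brown short-haired: 840 × 3/16 = 157.5
  brown long-haired: 840 × 1/16 = 52.5
Contribution of black short-haired: (444 − 472.5)² / 472.5 = 1.7190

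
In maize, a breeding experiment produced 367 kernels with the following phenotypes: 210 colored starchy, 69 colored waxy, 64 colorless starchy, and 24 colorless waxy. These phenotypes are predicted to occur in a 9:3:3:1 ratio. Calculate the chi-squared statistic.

Under the 9:3:3:1 hypothesis (Σ ratio = 16, N = 367):
  colored starchy: 367 × 9/16 = 206.4375
  colored waxy: 367 × 3/16 = 68.8125
  colorless starchy: 367 × 3/16 = 68.8125
  colorless waxy: 367 × 1/16 = 22.9375
χ² = Σ (O − E)² / E
  colored starchy: (210 − 206.4375)² / 206.4375 = 0.0615
  colored waxy: (69 − 68.8125)² / 68.8125 = 0.0005
  colorless starchy: (64 − 68.8125)² / 68.8125 = 0.3366
  colorless waxy: (24 − 22.9375)² / 22.9375 = 0.0492
χ² = 0.0615 + 0.0005 + 0.3366 + 0.0492 = 0.4478 ≈ 0.448

0.448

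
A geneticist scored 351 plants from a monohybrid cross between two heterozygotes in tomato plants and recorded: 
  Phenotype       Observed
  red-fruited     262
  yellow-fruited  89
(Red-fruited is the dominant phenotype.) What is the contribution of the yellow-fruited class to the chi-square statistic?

For a monohybrid cross between heterozygotes with complete dominance, the expected phenotypic ratio is 3:1.
Total ratio parts = 4. Expected numbers out of 351:
  red-fruited: 351 × 3/4 = 263.25
  yellow-fruited: 351 × 1/4 = 87.75
Contribution of yellow-fruited: (89 − 87.75)² / 87.75 = 0.0178

0.018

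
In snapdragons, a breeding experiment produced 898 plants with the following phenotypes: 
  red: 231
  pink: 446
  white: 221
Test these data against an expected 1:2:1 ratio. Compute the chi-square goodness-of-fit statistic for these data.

0.263

The 1:2:1 ratio has 4 parts, so with N = 898 the expected counts are:
  red: 898 × 1/4 = 224.5
  pink: 898 × 2/4 = 449
  white: 898 × 1/4 = 224.5
χ² = Σ (O − E)² / E
  red: (231 − 224.5)² / 224.5 = 0.1882
  pink: (446 − 449)² / 449 = 0.0200
  white: (221 − 224.5)² / 224.5 = 0.0546
χ² = 0.1882 + 0.0200 + 0.0546 = 0.2628 ≈ 0.263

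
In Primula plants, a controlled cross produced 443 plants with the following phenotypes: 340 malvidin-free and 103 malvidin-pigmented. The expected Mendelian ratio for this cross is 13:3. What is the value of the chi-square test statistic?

Under the 13:3 hypothesis (Σ ratio = 16, N = 443):
  malvidin-free: 443 × 13/16 = 359.9375
  malvidin-pigmented: 443 × 3/16 = 83.0625
χ² = Σ (O − E)² / E
  malvidin-free: (340 − 359.9375)² / 359.9375 = 1.1044
  malvidin-pigmented: (103 − 83.0625)² / 83.0625 = 4.7856
χ² = 1.1044 + 4.7856 = 5.890

5.890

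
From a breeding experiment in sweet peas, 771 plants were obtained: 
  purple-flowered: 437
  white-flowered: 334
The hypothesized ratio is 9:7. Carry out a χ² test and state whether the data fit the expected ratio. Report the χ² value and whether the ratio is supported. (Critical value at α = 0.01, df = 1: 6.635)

0.058; consistent

Expected counts for N = 771 under a 9:7 ratio (total parts = 16):
  purple-flowered: 771 × 9/16 = 433.6875
  white-flowered: 771 × 7/16 = 337.3125
χ² = Σ (O − E)² / E
  purple-flowered: (437 − 433.6875)² / 433.6875 = 0.0253
  white-flowered: (334 − 337.3125)² / 337.3125 = 0.0325
χ² = 0.0253 + 0.0325 = 0.0578 ≈ 0.058
Degrees of freedom = 2 − 1 = 1; critical value at α = 0.01 is 6.635.
Since 0.058 < 6.635, we fail to reject the null hypothesis — the data are consistent with the 9:7 ratio.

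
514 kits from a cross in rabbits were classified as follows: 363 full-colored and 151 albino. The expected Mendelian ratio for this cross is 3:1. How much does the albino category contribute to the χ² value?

The 3:1 ratio has 4 parts, so with N = 514 the expected counts are:
  full-colored: 514 × 3/4 = 385.5
  albino: 514 × 1/4 = 128.5
Contribution of albino: (151 − 128.5)² / 128.5 = 3.9397

3.940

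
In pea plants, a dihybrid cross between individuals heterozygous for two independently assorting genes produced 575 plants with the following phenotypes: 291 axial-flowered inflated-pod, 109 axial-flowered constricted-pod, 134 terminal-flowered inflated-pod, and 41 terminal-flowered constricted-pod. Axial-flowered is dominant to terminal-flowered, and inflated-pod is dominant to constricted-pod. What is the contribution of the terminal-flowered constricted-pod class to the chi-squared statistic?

0.713

A dihybrid F₂ with independent assortment and complete dominance at both loci gives a 9:3:3:1 phenotypic ratio.
Total ratio parts = 16. Expected numbers out of 575:
  axial-flowered inflated-pod: 575 × 9/16 = 323.4375
  axial-flowered constricted-pod: 575 × 3/16 = 107.8125
  terminal-flowered inflated-pod: 575 × 3/16 = 107.8125
  terminal-flowered constricted-pod: 575 × 1/16 = 35.9375
Contribution of terminal-flowered constricted-pod: (41 − 35.9375)² / 35.9375 = 0.7132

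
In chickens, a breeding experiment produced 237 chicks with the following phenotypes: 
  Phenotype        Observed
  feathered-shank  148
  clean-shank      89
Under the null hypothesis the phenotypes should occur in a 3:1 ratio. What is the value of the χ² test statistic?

19.917

The 3:1 ratio has 4 parts, so with N = 237 the expected counts are:
  feathered-shank: 237 × 3/4 = 177.75
  clean-shank: 237 × 1/4 = 59.25
χ² = Σ (O − E)² / E
  feathered-shank: (148 − 177.75)² / 177.75 = 4.9793
  clean-shank: (89 − 59.25)² / 59.25 = 14.9378
χ² = 4.9793 + 14.9378 = 19.9171 ≈ 19.917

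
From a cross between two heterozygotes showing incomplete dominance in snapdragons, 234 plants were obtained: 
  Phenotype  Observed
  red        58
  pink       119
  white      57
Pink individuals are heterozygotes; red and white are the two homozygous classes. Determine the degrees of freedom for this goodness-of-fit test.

2

With incomplete dominance, a heterozygote × heterozygote cross gives a 1:2:1 phenotypic ratio.
A goodness-of-fit test with 3 phenotype classes has df = 3 − 1 = 2.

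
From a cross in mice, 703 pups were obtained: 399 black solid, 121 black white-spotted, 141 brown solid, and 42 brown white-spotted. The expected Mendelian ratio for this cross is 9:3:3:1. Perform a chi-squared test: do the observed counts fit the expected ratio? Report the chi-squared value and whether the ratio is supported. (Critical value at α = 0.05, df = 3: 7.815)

Under the 9:3:3:1 hypothesis (Σ ratio = 16, N = 703):
  black solid: 703 × 9/16 = 395.4375
  black white-spotted: 703 × 3/16 = 131.8125
  brown solid: 703 × 3/16 = 131.8125
  brown white-spotted: 703 × 1/16 = 43.9375
χ² = Σ (O − E)² / E
  black solid: (399 − 395.4375)² / 395.4375 = 0.0321
  black white-spotted: (121 − 131.8125)² / 131.8125 = 0.8869
  brown solid: (141 − 131.8125)² / 131.8125 = 0.6404
  brown white-spotted: (42 − 43.9375)² / 43.9375 = 0.0854
χ² = 0.0321 + 0.8869 + 0.6404 + 0.0854 = 1.6448 ≈ 1.645
Degrees of freedom = 4 − 1 = 3; critical value at α = 0.05 is 7.815.
Since 1.645 < 7.815, we fail to reject the null hypothesis — the data are consistent with the 9:3:3:1 ratio.

1.645; consistent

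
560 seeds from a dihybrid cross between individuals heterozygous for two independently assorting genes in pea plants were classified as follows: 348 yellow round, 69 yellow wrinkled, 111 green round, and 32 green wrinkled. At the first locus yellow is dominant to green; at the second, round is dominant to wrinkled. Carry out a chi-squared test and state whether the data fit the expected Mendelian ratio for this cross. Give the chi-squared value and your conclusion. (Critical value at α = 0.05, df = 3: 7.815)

A dihybrid F₂ with independent assortment and complete dominance at both loci gives a 9:3:3:1 phenotypic ratio.
Total ratio parts = 16. Expected numbers out of 560:
  yellow round: 560 × 9/16 = 315
  yellow wrinkled: 560 × 3/16 = 105
  green round: 560 × 3/16 = 105
  green wrinkled: 560 × 1/16 = 35
χ² = Σ (O − E)² / E
  yellow round: (348 − 315)² / 315 = 3.4571
  yellow wrinkled: (69 − 105)² / 105 = 12.3429
  green round: (111 − 105)² / 105 = 0.3429
  green wrinkled: (32 − 35)² / 35 = 0.2571
χ² = 3.4571 + 12.3429 + 0.3429 + 0.2571 = 16.400
Degrees of freedom = 4 − 1 = 3; critical value at α = 0.05 is 7.815.
Since 16.400 > 7.815, we reject the null hypothesis — the data do not fit the 9:3:3:1 ratio.

16.400; not consistent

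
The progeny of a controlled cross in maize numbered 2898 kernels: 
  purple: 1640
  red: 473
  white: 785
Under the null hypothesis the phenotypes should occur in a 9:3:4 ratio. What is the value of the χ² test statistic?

14.227

Total ratio parts = 16. Expected numbers out of 2898:
  purple: 2898 × 9/16 = 1630.125
  red: 2898 × 3/16 = 543.375
  white: 2898 × 4/16 = 724.5
χ² = Σ (O − E)² / E
  purple: (1640 − 1630.125)² / 1630.125 = 0.0598
  red: (473 − 543.375)² / 543.375 = 9.1146
  white: (785 − 724.5)² / 724.5 = 5.0521
χ² = 0.0598 + 9.1146 + 5.0521 = 14.2265 ≈ 14.227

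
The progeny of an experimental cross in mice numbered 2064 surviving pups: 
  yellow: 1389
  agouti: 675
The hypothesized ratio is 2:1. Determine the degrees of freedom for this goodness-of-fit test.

1

A goodness-of-fit test with 2 phenotype classes has df = 2 − 1 = 1.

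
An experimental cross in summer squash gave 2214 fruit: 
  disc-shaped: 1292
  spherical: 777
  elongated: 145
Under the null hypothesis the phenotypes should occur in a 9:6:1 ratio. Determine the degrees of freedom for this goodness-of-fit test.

A goodness-of-fit test with 3 phenotype classes has df = 3 − 1 = 2.

2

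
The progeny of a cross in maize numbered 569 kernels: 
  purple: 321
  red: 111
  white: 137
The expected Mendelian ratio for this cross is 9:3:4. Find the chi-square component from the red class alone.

0.174

Expected counts for N = 569 under a 9:3:4 ratio (total parts = 16):
  purple: 569 × 9/16 = 320.0625
  red: 569 × 3/16 = 106.6875
  white: 569 × 4/16 = 142.25
Contribution of red: (111 − 106.6875)² / 106.6875 = 0.1743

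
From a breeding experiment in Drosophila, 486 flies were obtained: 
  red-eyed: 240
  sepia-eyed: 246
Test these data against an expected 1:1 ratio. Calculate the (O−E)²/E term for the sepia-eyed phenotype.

Under the 1:1 hypothesis (Σ ratio = 2, N = 486):
  red-eyed: 486 × 1/2 = 243
  sepia-eyed: 486 × 1/2 = 243
Contribution of sepia-eyed: (246 − 243)² / 243 = 0.0370

0.037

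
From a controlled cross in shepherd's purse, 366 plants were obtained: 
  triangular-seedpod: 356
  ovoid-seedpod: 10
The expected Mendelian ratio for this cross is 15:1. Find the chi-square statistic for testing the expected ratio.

Under the 15:1 hypothesis (Σ ratio = 16, N = 366):
  triangular-seedpod: 366 × 15/16 = 343.125
  ovoid-seedpod: 366 × 1/16 = 22.875
χ² = Σ (O − E)² / E
  triangular-seedpod: (356 − 343.125)² / 343.125 = 0.4831
  ovoid-seedpod: (10 − 22.875)² / 22.875 = 7.2466
χ² = 0.4831 + 7.2466 = 7.7297 ≈ 7.730

7.730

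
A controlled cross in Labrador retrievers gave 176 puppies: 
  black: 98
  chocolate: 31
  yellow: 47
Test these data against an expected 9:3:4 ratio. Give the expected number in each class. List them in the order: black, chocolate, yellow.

99, 33, 44

The 9:3:4 ratio has 16 parts, so with N = 176 the expected counts are:
  black: 176 × 9/16 = 99
  chocolate: 176 × 3/16 = 33
  yellow: 176 × 4/16 = 44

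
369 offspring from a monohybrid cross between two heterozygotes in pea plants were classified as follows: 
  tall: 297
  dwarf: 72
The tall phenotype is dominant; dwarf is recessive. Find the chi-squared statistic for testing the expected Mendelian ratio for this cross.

For a monohybrid cross between heterozygotes with complete dominance, the expected phenotypic ratio is 3:1.
Under the 3:1 hypothesis (Σ ratio = 4, N = 369):
  tall: 369 × 3/4 = 276.75
  dwarf: 369 × 1/4 = 92.25
χ² = Σ (O − E)² / E
  tall: (297 − 276.75)² / 276.75 = 1.4817
  dwarf: (72 − 92.25)² / 92.25 = 4.4451
χ² = 1.4817 + 4.4451 = 5.9268 ≈ 5.927

5.927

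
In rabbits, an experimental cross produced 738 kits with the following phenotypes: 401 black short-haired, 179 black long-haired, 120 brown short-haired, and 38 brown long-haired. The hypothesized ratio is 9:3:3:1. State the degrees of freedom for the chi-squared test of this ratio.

3

A goodness-of-fit test with 4 phenotype classes has df = 4 − 1 = 3.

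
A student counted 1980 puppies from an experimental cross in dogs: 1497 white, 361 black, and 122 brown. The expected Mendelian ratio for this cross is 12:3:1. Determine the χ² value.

0.405

Expected counts for N = 1980 under a 12:3:1 ratio (total parts = 16):
  white: 1980 × 12/16 = 1485
  black: 1980 × 3/16 = 371.25
  brown: 1980 × 1/16 = 123.75
χ² = Σ (O − E)² / E
  white: (1497 − 1485)² / 1485 = 0.0970
  black: (361 − 371.25)² / 371.25 = 0.2830
  brown: (122 − 123.75)² / 123.75 = 0.0247
χ² = 0.0970 + 0.2830 + 0.0247 = 0.4047 ≈ 0.405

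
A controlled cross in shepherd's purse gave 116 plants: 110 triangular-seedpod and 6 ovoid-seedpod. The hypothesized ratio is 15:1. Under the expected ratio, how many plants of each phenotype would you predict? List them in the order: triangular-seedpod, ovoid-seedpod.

The 15:1 ratio has 16 parts, so with N = 116 the expected counts are:
  triangular-seedpod: 116 × 15/16 = 108.75
  ovoid-seedpod: 116 × 1/16 = 7.25

108.75, 7.25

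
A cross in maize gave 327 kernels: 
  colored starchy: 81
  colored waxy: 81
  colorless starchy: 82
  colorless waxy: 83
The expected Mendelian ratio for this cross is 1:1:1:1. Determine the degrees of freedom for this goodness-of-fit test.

3

A goodness-of-fit test with 4 phenotype classes has df = 4 − 1 = 3.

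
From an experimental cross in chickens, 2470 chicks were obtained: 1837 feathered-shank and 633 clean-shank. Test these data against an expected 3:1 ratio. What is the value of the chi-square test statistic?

0.519

Expected counts for N = 2470 under a 3:1 ratio (total parts = 4):
  feathered-shank: 2470 × 3/4 = 1852.5
  clean-shank: 2470 × 1/4 = 617.5
χ² = Σ (O − E)² / E
  feathered-shank: (1837 − 1852.5)² / 1852.5 = 0.1297
  clean-shank: (633 − 617.5)² / 617.5 = 0.3891
χ² = 0.1297 + 0.3891 = 0.5188 ≈ 0.519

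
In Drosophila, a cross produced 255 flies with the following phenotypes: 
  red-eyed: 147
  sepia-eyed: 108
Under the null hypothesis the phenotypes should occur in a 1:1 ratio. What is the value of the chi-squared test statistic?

5.965

Under the 1:1 hypothesis (Σ ratio = 2, N = 255):
  red-eyed: 255 × 1/2 = 127.5
  sepia-eyed: 255 × 1/2 = 127.5
χ² = Σ (O − E)² / E
  red-eyed: (147 − 127.5)² / 127.5 = 2.9824
  sepia-eyed: (108 − 127.5)² / 127.5 = 2.9824
χ² = 2.9824 + 2.9824 = 5.9648 ≈ 5.965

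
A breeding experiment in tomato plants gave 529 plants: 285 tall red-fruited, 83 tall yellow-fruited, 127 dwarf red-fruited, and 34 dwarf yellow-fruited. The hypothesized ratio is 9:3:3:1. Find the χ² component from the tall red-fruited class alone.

0.530

Expected counts for N = 529 under a 9:3:3:1 ratio (total parts = 16):
  tall red-fruited: 529 × 9/16 = 297.5625
  tall yellow-fruited: 529 × 3/16 = 99.1875
  dwarf red-fruited: 529 × 3/16 = 99.1875
  dwarf yellow-fruited: 529 × 1/16 = 33.0625
Contribution of tall red-fruited: (285 − 297.5625)² / 297.5625 = 0.5304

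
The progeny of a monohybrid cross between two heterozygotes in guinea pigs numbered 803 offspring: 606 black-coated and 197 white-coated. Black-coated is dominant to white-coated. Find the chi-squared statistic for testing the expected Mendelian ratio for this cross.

0.093

For a monohybrid cross between heterozygotes with complete dominance, the expected phenotypic ratio is 3:1.
Under the 3:1 hypothesis (Σ ratio = 4, N = 803):
  black-coated: 803 × 3/4 = 602.25
  white-coated: 803 × 1/4 = 200.75
χ² = Σ (O − E)² / E
  black-coated: (606 − 602.25)² / 602.25 = 0.0233
  white-coated: (197 − 200.75)² / 200.75 = 0.0700
χ² = 0.0233 + 0.0700 = 0.0933 ≈ 0.093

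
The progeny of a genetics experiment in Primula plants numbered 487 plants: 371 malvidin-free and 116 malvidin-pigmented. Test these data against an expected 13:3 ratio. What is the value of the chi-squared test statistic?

Total ratio parts = 16. Expected numbers out of 487:
  malvidin-free: 487 × 13/16 = 395.6875
  malvidin-pigmented: 487 × 3/16 = 91.3125
χ² = Σ (O − E)² / E
  malvidin-free: (371 − 395.6875)² / 395.6875 = 1.5403
  malvidin-pigmented: (116 − 91.3125)² / 91.3125 = 6.6746
χ² = 1.5403 + 6.6746 = 8.2149 ≈ 8.215

8.215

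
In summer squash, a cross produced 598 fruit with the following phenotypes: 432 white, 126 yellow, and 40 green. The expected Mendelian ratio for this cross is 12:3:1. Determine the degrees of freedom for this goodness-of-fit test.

2

A goodness-of-fit test with 3 phenotype classes has df = 3 − 1 = 2.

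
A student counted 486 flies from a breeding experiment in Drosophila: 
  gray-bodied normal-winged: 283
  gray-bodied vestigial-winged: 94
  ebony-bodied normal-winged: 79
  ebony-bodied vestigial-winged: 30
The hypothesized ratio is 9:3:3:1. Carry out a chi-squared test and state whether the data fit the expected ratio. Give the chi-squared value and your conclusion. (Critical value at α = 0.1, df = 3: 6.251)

2.048; consistent

Total ratio parts = 16. Expected numbers out of 486:
  gray-bodied normal-winged: 486 × 9/16 = 273.375
  gray-bodied vestigial-winged: 486 × 3/16 = 91.125
  ebony-bodied normal-winged: 486 × 3/16 = 91.125
  ebony-bodied vestigial-winged: 486 × 1/16 = 30.375
χ² = Σ (O − E)² / E
  gray-bodied normal-winged: (283 − 273.375)² / 273.375 = 0.3389
  gray-bodied vestigial-winged: (94 − 91.125)² / 91.125 = 0.0907
  ebony-bodied normal-winged: (79 − 91.125)² / 91.125 = 1.6133
  ebony-bodied vestigial-winged: (30 − 30.375)² / 30.375 = 0.0046
χ² = 0.3389 + 0.0907 + 1.6133 + 0.0046 = 2.0475 ≈ 2.048
Degrees of freedom = 4 − 1 = 3; critical value at α = 0.1 is 6.251.
Since 2.048 < 6.251, we fail to reject the null hypothesis — the data are consistent with the 9:3:3:1 ratio.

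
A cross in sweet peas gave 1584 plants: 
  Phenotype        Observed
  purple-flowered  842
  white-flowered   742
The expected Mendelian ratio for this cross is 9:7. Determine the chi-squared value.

6.159

Total ratio parts = 16. Expected numbers out of 1584:
  purple-flowered: 1584 × 9/16 = 891
  white-flowered: 1584 × 7/16 = 693
χ² = Σ (O − E)² / E
  purple-flowered: (842 − 891)² / 891 = 2.6947
  white-flowered: (742 − 693)² / 693 = 3.4646
χ² = 2.6947 + 3.4646 = 6.1593 ≈ 6.159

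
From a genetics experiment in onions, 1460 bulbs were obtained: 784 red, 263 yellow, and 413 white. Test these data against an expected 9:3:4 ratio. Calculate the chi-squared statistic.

8.424

Expected counts for N = 1460 under a 9:3:4 ratio (total parts = 16):
  red: 1460 × 9/16 = 821.25
  yellow: 1460 × 3/16 = 273.75
  white: 1460 × 4/16 = 365
χ² = Σ (O − E)² / E
  red: (784 − 821.25)² / 821.25 = 1.6896
  yellow: (263 − 273.75)² / 273.75 = 0.4221
  white: (413 − 365)² / 365 = 6.3123
χ² = 1.6896 + 0.4221 + 6.3123 = 8.424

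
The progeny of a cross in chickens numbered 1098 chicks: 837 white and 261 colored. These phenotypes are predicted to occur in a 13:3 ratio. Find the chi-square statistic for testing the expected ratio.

Under the 13:3 hypothesis (Σ ratio = 16, N = 1098):
  white: 1098 × 13/16 = 892.125
  colored: 1098 × 3/16 = 205.875
χ² = Σ (O − E)² / E
  white: (837 − 892.125)² / 892.125 = 3.4062
  colored: (261 − 205.875)² / 205.875 = 14.7602
χ² = 3.4062 + 14.7602 = 18.1664 ≈ 18.166

18.166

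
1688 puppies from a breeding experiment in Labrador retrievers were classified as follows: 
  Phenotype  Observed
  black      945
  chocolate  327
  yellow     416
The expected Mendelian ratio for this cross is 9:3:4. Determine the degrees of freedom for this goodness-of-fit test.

A goodness-of-fit test with 3 phenotype classes has df = 3 − 1 = 2.

2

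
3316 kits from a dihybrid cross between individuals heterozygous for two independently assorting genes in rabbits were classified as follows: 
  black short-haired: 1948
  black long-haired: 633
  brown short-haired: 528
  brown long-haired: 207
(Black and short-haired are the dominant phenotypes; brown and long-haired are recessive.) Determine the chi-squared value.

A dihybrid F₂ with independent assortment and complete dominance at both loci gives a 9:3:3:1 phenotypic ratio.
Under the 9:3:3:1 hypothesis (Σ ratio = 16, N = 3316):
  black short-haired: 3316 × 9/16 = 1865.25
  black long-haired: 3316 × 3/16 = 621.75
  brown short-haired: 3316 × 3/16 = 621.75
  brown long-haired: 3316 × 1/16 = 207.25
χ² = Σ (O − E)² / E
  black short-haired: (1948 − 1865.25)² / 1865.25 = 3.6711
  black long-haired: (633 − 621.75)² / 621.75 = 0.2036
  brown short-haired: (528 − 621.75)² / 621.75 = 14.1360
  brown long-haired: (207 − 207.25)² / 207.25 = 0.0003
χ² = 3.6711 + 0.2036 + 14.1360 + 0.0003 = 18.011

18.011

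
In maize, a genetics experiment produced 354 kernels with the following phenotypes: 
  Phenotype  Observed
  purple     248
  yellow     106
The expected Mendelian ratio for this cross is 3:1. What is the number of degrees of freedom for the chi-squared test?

1

A goodness-of-fit test with 2 phenotype classes has df = 2 − 1 = 1.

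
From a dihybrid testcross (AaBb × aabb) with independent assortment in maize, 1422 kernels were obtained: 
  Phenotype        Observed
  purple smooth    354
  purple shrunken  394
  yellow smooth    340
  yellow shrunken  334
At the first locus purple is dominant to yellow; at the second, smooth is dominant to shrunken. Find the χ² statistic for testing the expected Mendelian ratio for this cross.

A dihybrid testcross with independent assortment gives a 1:1:1:1 ratio.
Expected counts for N = 1422 under a 1:1:1:1 ratio (total parts = 4):
  purple smooth: 1422 × 1/4 = 355.5
  purple shrunken: 1422 × 1/4 = 355.5
  yellow smooth: 1422 × 1/4 = 355.5
  yellow shrunken: 1422 × 1/4 = 355.5
χ² = Σ (O − E)² / E
  purple smooth: (354 − 355.5)² / 355.5 = 0.0063
  purple shrunken: (394 − 355.5)² / 355.5 = 4.1695
  yellow smooth: (340 − 355.5)² / 355.5 = 0.6758
  yellow shrunken: (334 − 355.5)² / 355.5 = 1.3003
χ² = 0.0063 + 4.1695 + 0.6758 + 1.3003 = 6.1519 ≈ 6.152

6.152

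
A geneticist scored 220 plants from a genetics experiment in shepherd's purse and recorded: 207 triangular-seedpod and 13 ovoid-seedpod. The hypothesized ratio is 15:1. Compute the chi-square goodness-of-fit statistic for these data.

Total ratio parts = 16. Expected numbers out of 220:
  triangular-seedpod: 220 × 15/16 = 206.25
  ovoid-seedpod: 220 × 1/16 = 13.75
χ² = Σ (O − E)² / E
  triangular-seedpod: (207 − 206.25)² / 206.25 = 0.0027
  ovoid-seedpod: (13 − 13.75)² / 13.75 = 0.0409
χ² = 0.0027 + 0.0409 = 0.0436 ≈ 0.044

0.044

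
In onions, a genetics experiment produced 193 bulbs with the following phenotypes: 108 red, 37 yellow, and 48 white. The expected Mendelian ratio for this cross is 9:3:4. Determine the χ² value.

0.022

Under the 9:3:4 hypothesis (Σ ratio = 16, N = 193):
  red: 193 × 9/16 = 108.5625
  yellow: 193 × 3/16 = 36.1875
  white: 193 × 4/16 = 48.25
χ² = Σ (O − E)² / E
  red: (108 − 108.5625)² / 108.5625 = 0.0029
  yellow: (37 − 36.1875)² / 36.1875 = 0.0182
  white: (48 − 48.25)² / 48.25 = 0.0013
χ² = 0.0029 + 0.0182 + 0.0013 = 0.0224 ≈ 0.022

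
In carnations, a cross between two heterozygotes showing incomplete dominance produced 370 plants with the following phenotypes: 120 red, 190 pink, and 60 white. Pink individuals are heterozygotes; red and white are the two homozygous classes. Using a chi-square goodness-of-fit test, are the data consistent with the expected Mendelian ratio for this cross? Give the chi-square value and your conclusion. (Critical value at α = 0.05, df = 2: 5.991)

19.730; not consistent

With incomplete dominance, a heterozygote × heterozygote cross gives a 1:2:1 phenotypic ratio.
Expected counts for N = 370 under a 1:2:1 ratio (total parts = 4):
  red: 370 × 1/4 = 92.5
  pink: 370 × 2/4 = 185
  white: 370 × 1/4 = 92.5
χ² = Σ (O − E)² / E
  red: (120 − 92.5)² / 92.5 = 8.1757
  pink: (190 − 185)² / 185 = 0.1351
  white: (60 − 92.5)² / 92.5 = 11.4189
χ² = 8.1757 + 0.1351 + 11.4189 = 19.7297 ≈ 19.730
Degrees of freedom = 3 − 1 = 2; critical value at α = 0.05 is 5.991.
Since 19.730 > 5.991, we reject the null hypothesis — the data do not fit the 1:2:1 ratio.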